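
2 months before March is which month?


March is month 3
3 - 2 = 1

January


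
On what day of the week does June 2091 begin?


Target: June 1, 2091
Anchor: Jan 1, 2091. With p = 2091 - 1 = 2090: (p + p//4 - p//100 + p//400) mod 7 = (2090 + 522 - 20 + 5) mod 7 = 2597 mod 7 = 0 -> Monday (Mon=0 ... Sun=6)
Days before June (Jan-May): 151 days
Weekday index = (0 + 151) mod 7 = 4

Friday


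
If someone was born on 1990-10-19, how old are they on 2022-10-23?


Birth: 1990-10-19
Reference: 2022-10-23
Year difference: 2022 - 1990 = 32

32 years old


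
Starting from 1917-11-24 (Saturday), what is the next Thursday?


Current: Saturday
Target: Thursday
Days ahead: 5

Next Thursday: 1917-11-29


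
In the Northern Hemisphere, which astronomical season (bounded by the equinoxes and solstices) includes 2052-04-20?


Date: April 20
Astronomical Spring (approx.; exact equinox/solstice day varies by year): March 20 to June 20
April 20 falls within the Spring window

Spring


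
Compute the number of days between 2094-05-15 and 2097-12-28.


From 2094-05-15 to 2097-12-28
2094-05-15: days before May = 31 + 28 + 31 + 30 = 120 (2094 is not a leap year); day of year = 120 + 15 = 135
2097-12-28: days before December = 31 + 28 + 31 + 30 + 31 + 30 + 31 + 31 + 30 + 31 + 30 = 334 (2097 is not a leap year); day of year = 334 + 28 = 362
Rest of 2094: 365 - 135 = 230
Full years 2095 (365), 2096 (366): 731
Total = 230 + 731 + 362 = 1323

1323 days


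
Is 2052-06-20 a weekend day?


Anchor: Jan 1, 2052. With p = 2052 - 1 = 2051: (p + p//4 - p//100 + p//400) mod 7 = (2051 + 512 - 20 + 5) mod 7 = 2548 mod 7 = 0 -> Monday (Mon=0 ... Sun=6)
Day of year: 172; offset = 171
Weekday index = (0 + 171) mod 7 = 3 -> Thursday
Weekend days: Saturday, Sunday

No


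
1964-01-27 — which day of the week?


Date: January 27, 1964
Anchor: Jan 1, 1964. With p = 1964 - 1 = 1963: (p + p//4 - p//100 + p//400) mod 7 = (1963 + 490 - 19 + 4) mod 7 = 2438 mod 7 = 2 -> Wednesday (Mon=0 ... Sun=6)
Days into year = 27 - 1 = 26
Weekday index = (2 + 26) mod 7 = 0

Day of the week: Monday


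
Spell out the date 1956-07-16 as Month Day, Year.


ISO 1956-07-16 parses as year=1956, month=07, day=16
Month 7 -> July

July 16, 1956


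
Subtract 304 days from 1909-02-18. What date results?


Start: 1909-02-18, subtract 304 days
Back 18 days from February 18 reaches January 31, 1909 -> 286 left
January 1909 has 31 days -> back to December 31, 1908 -> 255 left
December 1908 has 31 days -> back to November 30, 1908 -> 224 left
November 1908 has 30 days -> back to October 31, 1908 -> 194 left
October 1908 has 31 days -> back to September 30, 1908 -> 163 left
September 1908 has 30 days -> back to August 31, 1908 -> 133 left
August 1908 has 31 days -> back to July 31, 1908 -> 102 left
July 1908 has 31 days -> back to June 30, 1908 -> 71 left
June 1908 has 30 days -> back to May 31, 1908 -> 41 left
May 1908 has 31 days -> back to April 30, 1908 -> 10 left
April 1908: 30 - 10 = 20 -> lands on April 20

Result: 1908-04-20


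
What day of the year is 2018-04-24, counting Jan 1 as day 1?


Date: April 24, 2018
Days in months 1 through 3: 90
Plus 24 days in April

Day of year: 114


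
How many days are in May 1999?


May 1999

31 days


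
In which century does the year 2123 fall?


Century = (year - 1) // 100 + 1
= (2123 - 1) // 100 + 1
= 2122 // 100 + 1
= 21 + 1

22nd century


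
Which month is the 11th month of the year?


Month 11 of 12

November


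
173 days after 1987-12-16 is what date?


Start: 1987-12-16, add 173 days
December 1987 has 31 days: 31 - 16 = 15 days to December 31 -> 158 left
January 1988 has 31 days -> 127 left
February 1988 has 29 days -> 98 left
March 1988 has 31 days -> 67 left
April 1988 has 30 days -> 37 left
May 1988 has 31 days -> 6 left
June 1988: 6 <= 30 -> lands on June 6

Result: 1988-06-06


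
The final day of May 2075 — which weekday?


May 2075 has 31 days
Anchor: Jan 1, 2075. With p = 2075 - 1 = 2074: (p + p//4 - p//100 + p//400) mod 7 = (2074 + 518 - 20 + 5) mod 7 = 2577 mod 7 = 1 -> Tuesday (Mon=0 ... Sun=6)
Days before May (Jan-Apr): 120; May 1 index = (1 + 120) mod 7 = 2 -> Wednesday
Last day offset: 31 - 1 = 30 days
Weekday index = (2 + 30) mod 7 = 4

Friday, May 31


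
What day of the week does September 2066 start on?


Target: September 1, 2066
Anchor: Jan 1, 2066. With p = 2066 - 1 = 2065: (p + p//4 - p//100 + p//400) mod 7 = (2065 + 516 - 20 + 5) mod 7 = 2566 mod 7 = 4 -> Friday (Mon=0 ... Sun=6)
Days before September (Jan-Aug): 243 days
Weekday index = (4 + 243) mod 7 = 2

Wednesday


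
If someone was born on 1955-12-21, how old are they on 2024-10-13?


Birth: 1955-12-21
Reference: 2024-10-13
Year difference: 2024 - 1955 = 69
Birthday not yet reached in 2024, subtract 1

68 years old


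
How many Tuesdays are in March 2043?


March 2043 has 31 days
Anchor: Jan 1, 2043. With p = 2043 - 1 = 2042: (p + p//4 - p//100 + p//400) mod 7 = (2042 + 510 - 20 + 5) mod 7 = 2537 mod 7 = 3 -> Thursday (Mon=0 ... Sun=6)
Days before March (Jan-Feb): 59; March 1 index = (3 + 59) mod 7 = 6 -> Sunday
First Tuesday is March 3
Tuesdays: 3, 10, 17, 24, 31

5 Tuesdays


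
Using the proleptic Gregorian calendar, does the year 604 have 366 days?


Gregorian leap year rule: divisible by 4, but not by 100, unless also by 400.
604 is divisible by 4 but not 100 -> leap year

Yes


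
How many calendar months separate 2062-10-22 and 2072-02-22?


From October 2062 to February 2072
10 years * 12 = 120 months, minus 8 months = 112

112 months


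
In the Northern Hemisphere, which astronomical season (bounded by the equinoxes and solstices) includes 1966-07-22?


Date: July 22
Astronomical Summer (approx.; exact equinox/solstice day varies by year): June 21 to September 21
July 22 falls within the Summer window

Summer


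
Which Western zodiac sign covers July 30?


Date: July 30
Conventional tropical zodiac dates: Leo from July 23 onward; Virgo starts August 23
July 30 falls within the Leo range

Leo


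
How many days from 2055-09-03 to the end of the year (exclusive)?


Day of year: 246 of 365
Remaining = 365 - 246

119 days


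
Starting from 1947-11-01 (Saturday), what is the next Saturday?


Current: Saturday
Target: Saturday
Days ahead: 7

Next Saturday: 1947-11-08


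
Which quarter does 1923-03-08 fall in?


Month: March (month 3)
Q1: Jan-Mar, Q2: Apr-Jun, Q3: Jul-Sep, Q4: Oct-Dec

Q1


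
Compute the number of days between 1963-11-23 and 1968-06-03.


From 1963-11-23 to 1968-06-03
1963-11-23: days before November = 31 + 28 + 31 + 30 + 31 + 30 + 31 + 31 + 30 + 31 = 304 (1963 is not a leap year); day of year = 304 + 23 = 327
1968-06-03: days before June = 31 + 29 + 31 + 30 + 31 = 152 (1968 is a leap year); day of year = 152 + 3 = 155
Rest of 1963: 365 - 327 = 38
Full years 1964 (366), 1965 (365), 1966 (365), 1967 (365): 1461
Total = 38 + 1461 + 155 = 1654

1654 days


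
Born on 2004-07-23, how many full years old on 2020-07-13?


Birth: 2004-07-23
Reference: 2020-07-13
Year difference: 2020 - 2004 = 16
Birthday not yet reached in 2020, subtract 1

15 years old


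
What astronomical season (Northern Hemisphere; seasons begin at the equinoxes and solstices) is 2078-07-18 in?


Date: July 18
Astronomical Summer (approx.; exact equinox/solstice day varies by year): June 21 to September 21
July 18 falls within the Summer window

Summer


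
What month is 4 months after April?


April is month 4
4 + 4 = 8

August


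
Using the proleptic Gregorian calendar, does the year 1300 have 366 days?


Gregorian leap year rule: divisible by 4, but not by 100, unless also by 400.
1300 is divisible by 100 but not 400 -> not a leap year

No


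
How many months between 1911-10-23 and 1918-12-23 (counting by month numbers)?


From October 1911 to December 1918
7 years * 12 = 84 months, plus 2 months = 86

86 months


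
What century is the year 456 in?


Century = (year - 1) // 100 + 1
= (456 - 1) // 100 + 1
= 455 // 100 + 1
= 4 + 1

5th century


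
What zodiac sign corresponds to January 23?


Date: January 23
Conventional tropical zodiac dates: Aquarius from January 20 onward; Pisces starts February 19
January 23 falls within the Aquarius range

Aquarius


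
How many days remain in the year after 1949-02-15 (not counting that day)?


Day of year: 46 of 365
Remaining = 365 - 46

319 days


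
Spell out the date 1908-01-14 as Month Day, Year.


ISO 1908-01-14 parses as year=1908, month=01, day=14
Month 1 -> January

January 14, 1908


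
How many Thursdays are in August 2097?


August 2097 has 31 days
Anchor: Jan 1, 2097. With p = 2097 - 1 = 2096: (p + p//4 - p//100 + p//400) mod 7 = (2096 + 524 - 20 + 5) mod 7 = 2605 mod 7 = 1 -> Tuesday (Mon=0 ... Sun=6)
Days before August (Jan-Jul): 212; August 1 index = (1 + 212) mod 7 = 3 -> Thursday
First Thursday is August 1
Thursdays: 1, 8, 15, 22, 29

5 Thursdays


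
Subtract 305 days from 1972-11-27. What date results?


Start: 1972-11-27, subtract 305 days
Back 27 days from November 27 reaches October 31, 1972 -> 278 left
October 1972 has 31 days -> back to September 30, 1972 -> 247 left
September 1972 has 30 days -> back to August 31, 1972 -> 217 left
August 1972 has 31 days -> back to July 31, 1972 -> 186 left
July 1972 has 31 days -> back to June 30, 1972 -> 155 left
June 1972 has 30 days -> back to May 31, 1972 -> 125 left
May 1972 has 31 days -> back to April 30, 1972 -> 94 left
April 1972 has 30 days -> back to March 31, 1972 -> 64 left
March 1972 has 31 days -> back to February 29, 1972 -> 33 left
February 1972 has 29 days -> back to January 31, 1972 -> 4 left
January 1972: 31 - 4 = 27 -> lands on January 27

Result: 1972-01-27


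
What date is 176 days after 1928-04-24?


Start: 1928-04-24, add 176 days
April 1928 has 30 days: 30 - 24 = 6 days to April 30 -> 170 left
May 1928 has 31 days -> 139 left
June 1928 has 30 days -> 109 left
July 1928 has 31 days -> 78 left
August 1928 has 31 days -> 47 left
September 1928 has 30 days -> 17 left
October 1928: 17 <= 31 -> lands on October 17

Result: 1928-10-17


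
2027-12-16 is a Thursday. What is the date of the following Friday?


Current: Thursday
Target: Friday
Days ahead: 1

Next Friday: 2027-12-17


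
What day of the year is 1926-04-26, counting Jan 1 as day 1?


Date: April 26, 1926
Days in months 1 through 3: 90
Plus 26 days in April

Day of year: 116


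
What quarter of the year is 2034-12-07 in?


Month: December (month 12)
Q1: Jan-Mar, Q2: Apr-Jun, Q3: Jul-Sep, Q4: Oct-Dec

Q4


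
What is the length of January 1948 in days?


January 1948

31 days


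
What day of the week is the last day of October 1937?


October 1937 has 31 days
Anchor: Jan 1, 1937. With p = 1937 - 1 = 1936: (p + p//4 - p//100 + p//400) mod 7 = (1936 + 484 - 19 + 4) mod 7 = 2405 mod 7 = 4 -> Friday (Mon=0 ... Sun=6)
Days before October (Jan-Sep): 273; October 1 index = (4 + 273) mod 7 = 4 -> Friday
Last day offset: 31 - 1 = 30 days
Weekday index = (4 + 30) mod 7 = 6

Sunday, October 31


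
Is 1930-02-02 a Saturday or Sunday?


Anchor: Jan 1, 1930. With p = 1930 - 1 = 1929: (p + p//4 - p//100 + p//400) mod 7 = (1929 + 482 - 19 + 4) mod 7 = 2396 mod 7 = 2 -> Wednesday (Mon=0 ... Sun=6)
Day of year: 33; offset = 32
Weekday index = (2 + 32) mod 7 = 6 -> Sunday
Weekend days: Saturday, Sunday

Yes


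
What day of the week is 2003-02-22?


Date: February 22, 2003
Anchor: Jan 1, 2003. With p = 2003 - 1 = 2002: (p + p//4 - p//100 + p//400) mod 7 = (2002 + 500 - 20 + 5) mod 7 = 2487 mod 7 = 2 -> Wednesday (Mon=0 ... Sun=6)
Days before February (Jan): 31; offset = 31 + 22 - 1 = 52
Weekday index = (2 + 52) mod 7 = 5

Day of the week: Saturday


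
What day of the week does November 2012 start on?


Target: November 1, 2012
Anchor: Jan 1, 2012. With p = 2012 - 1 = 2011: (p + p//4 - p//100 + p//400) mod 7 = (2011 + 502 - 20 + 5) mod 7 = 2498 mod 7 = 6 -> Sunday (Mon=0 ... Sun=6)
Days before November (Jan-Oct): 305 days
Weekday index = (6 + 305) mod 7 = 3

Thursday


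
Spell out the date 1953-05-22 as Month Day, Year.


ISO 1953-05-22 parses as year=1953, month=05, day=22
Month 5 -> May

May 22, 1953


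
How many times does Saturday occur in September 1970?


September 1970 has 30 days
Anchor: Jan 1, 1970. With p = 1970 - 1 = 1969: (p + p//4 - p//100 + p//400) mod 7 = (1969 + 492 - 19 + 4) mod 7 = 2446 mod 7 = 3 -> Thursday (Mon=0 ... Sun=6)
Days before September (Jan-Aug): 243; September 1 index = (3 + 243) mod 7 = 1 -> Tuesday
First Saturday is September 5
Saturdays: 5, 12, 19, 26

4 Saturdays


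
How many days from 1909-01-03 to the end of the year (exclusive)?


Day of year: 3 of 365
Remaining = 365 - 3

362 days


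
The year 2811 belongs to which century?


Century = (year - 1) // 100 + 1
= (2811 - 1) // 100 + 1
= 2810 // 100 + 1
= 28 + 1

29th century


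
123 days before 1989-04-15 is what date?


Start: 1989-04-15, subtract 123 days
Back 15 days from April 15 reaches March 31, 1989 -> 108 left
March 1989 has 31 days -> back to February 28, 1989 -> 77 left
February 1989 has 28 days -> back to January 31, 1989 -> 49 left
January 1989 has 31 days -> back to December 31, 1988 -> 18 left
December 1988: 31 - 18 = 13 -> lands on December 13

Result: 1988-12-13


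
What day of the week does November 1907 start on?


Target: November 1, 1907
Anchor: Jan 1, 1907. With p = 1907 - 1 = 1906: (p + p//4 - p//100 + p//400) mod 7 = (1906 + 476 - 19 + 4) mod 7 = 2367 mod 7 = 1 -> Tuesday (Mon=0 ... Sun=6)
Days before November (Jan-Oct): 304 days
Weekday index = (1 + 304) mod 7 = 4

Friday


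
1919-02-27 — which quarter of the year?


Month: February (month 2)
Q1: Jan-Mar, Q2: Apr-Jun, Q3: Jul-Sep, Q4: Oct-Dec

Q1


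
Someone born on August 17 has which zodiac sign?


Date: August 17
Conventional tropical zodiac dates: Leo from July 23 onward; Virgo starts August 23
August 17 falls within the Leo range

Leo


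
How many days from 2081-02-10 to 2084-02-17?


From 2081-02-10 to 2084-02-17
2081-02-10: days before February = 31; day of year = 31 + 10 = 41
2084-02-17: days before February = 31; day of year = 31 + 17 = 48
Rest of 2081: 365 - 41 = 324
Full years 2082 (365), 2083 (365): 730
Total = 324 + 730 + 48 = 1102

1102 days


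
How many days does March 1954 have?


March 1954

31 days


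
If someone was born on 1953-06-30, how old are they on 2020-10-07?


Birth: 1953-06-30
Reference: 2020-10-07
Year difference: 2020 - 1953 = 67

67 years old


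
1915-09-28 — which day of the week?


Date: September 28, 1915
Anchor: Jan 1, 1915. With p = 1915 - 1 = 1914: (p + p//4 - p//100 + p//400) mod 7 = (1914 + 478 - 19 + 4) mod 7 = 2377 mod 7 = 4 -> Friday (Mon=0 ... Sun=6)
Days before September (Jan-Aug): 243; offset = 243 + 28 - 1 = 270
Weekday index = (4 + 270) mod 7 = 1

Day of the week: Tuesday


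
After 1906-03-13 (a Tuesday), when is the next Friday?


Current: Tuesday
Target: Friday
Days ahead: 3

Next Friday: 1906-03-16


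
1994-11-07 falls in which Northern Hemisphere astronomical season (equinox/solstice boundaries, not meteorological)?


Date: November 7
Astronomical Autumn (approx.; exact equinox/solstice day varies by year): September 22 to December 20
November 7 falls within the Autumn window

Autumn


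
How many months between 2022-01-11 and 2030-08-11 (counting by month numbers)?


From January 2022 to August 2030
8 years * 12 = 96 months, plus 7 months = 103

103 months


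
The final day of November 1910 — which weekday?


November 1910 has 30 days
Anchor: Jan 1, 1910. With p = 1910 - 1 = 1909: (p + p//4 - p//100 + p//400) mod 7 = (1909 + 477 - 19 + 4) mod 7 = 2371 mod 7 = 5 -> Saturday (Mon=0 ... Sun=6)
Days before November (Jan-Oct): 304; November 1 index = (5 + 304) mod 7 = 1 -> Tuesday
Last day offset: 30 - 1 = 29 days
Weekday index = (1 + 29) mod 7 = 2

Wednesday, November 30


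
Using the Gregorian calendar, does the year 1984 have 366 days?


Gregorian leap year rule: divisible by 4, but not by 100, unless also by 400.
1984 is divisible by 4 but not 100 -> leap year

Yes


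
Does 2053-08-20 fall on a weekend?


Anchor: Jan 1, 2053. With p = 2053 - 1 = 2052: (p + p//4 - p//100 + p//400) mod 7 = (2052 + 513 - 20 + 5) mod 7 = 2550 mod 7 = 2 -> Wednesday (Mon=0 ... Sun=6)
Day of year: 232; offset = 231
Weekday index = (2 + 231) mod 7 = 2 -> Wednesday
Weekend days: Saturday, Sunday

No


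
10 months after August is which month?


August is month 8
8 + 10 = 18; wrap: 18 - 12 = 6

June


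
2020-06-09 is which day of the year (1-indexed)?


Date: June 9, 2020
Days in months 1 through 5: 152
Plus 9 days in June

Day of year: 161


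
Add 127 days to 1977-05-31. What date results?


Start: 1977-05-31, add 127 days
May 31 is the last day of May 1977 -> 127 left
June 1977 has 30 days -> 97 left
July 1977 has 31 days -> 66 left
August 1977 has 31 days -> 35 left
September 1977 has 30 days -> 5 left
October 1977: 5 <= 31 -> lands on October 5

Result: 1977-10-05


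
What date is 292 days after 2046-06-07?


Start: 2046-06-07, add 292 days
June 2046 has 30 days: 30 - 7 = 23 days to June 30 -> 269 left
July 2046 has 31 days -> 238 left
August 2046 has 31 days -> 207 left
September 2046 has 30 days -> 177 left
October 2046 has 31 days -> 146 left
November 2046 has 30 days -> 116 left
December 2046 has 31 days -> 85 left
January 2047 has 31 days -> 54 left
February 2047 has 28 days -> 26 left
March 2047: 26 <= 31 -> lands on March 26

Result: 2047-03-26


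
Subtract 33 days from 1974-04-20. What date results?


Start: 1974-04-20, subtract 33 days
Back 20 days from April 20 reaches March 31, 1974 -> 13 left
March 1974: 31 - 13 = 18 -> lands on March 18

Result: 1974-03-18


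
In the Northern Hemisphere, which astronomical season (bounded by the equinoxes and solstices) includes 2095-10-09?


Date: October 9
Astronomical Autumn (approx.; exact equinox/solstice day varies by year): September 22 to December 20
October 9 falls within the Autumn window

Autumn


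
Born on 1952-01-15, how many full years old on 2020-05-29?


Birth: 1952-01-15
Reference: 2020-05-29
Year difference: 2020 - 1952 = 68

68 years old


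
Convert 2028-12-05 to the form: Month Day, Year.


ISO 2028-12-05 parses as year=2028, month=12, day=05
Month 12 -> December

December 5, 2028


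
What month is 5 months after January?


January is month 1
1 + 5 = 6

June


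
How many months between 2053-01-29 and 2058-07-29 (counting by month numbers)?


From January 2053 to July 2058
5 years * 12 = 60 months, plus 6 months = 66

66 months


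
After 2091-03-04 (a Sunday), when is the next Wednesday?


Current: Sunday
Target: Wednesday
Days ahead: 3

Next Wednesday: 2091-03-07


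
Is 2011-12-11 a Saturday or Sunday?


Anchor: Jan 1, 2011. With p = 2011 - 1 = 2010: (p + p//4 - p//100 + p//400) mod 7 = (2010 + 502 - 20 + 5) mod 7 = 2497 mod 7 = 5 -> Saturday (Mon=0 ... Sun=6)
Day of year: 345; offset = 344
Weekday index = (5 + 344) mod 7 = 6 -> Sunday
Weekend days: Saturday, Sunday

Yes


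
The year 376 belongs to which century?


Century = (year - 1) // 100 + 1
= (376 - 1) // 100 + 1
= 375 // 100 + 1
= 3 + 1

4th century


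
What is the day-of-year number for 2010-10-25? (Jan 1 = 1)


Date: October 25, 2010
Days in months 1 through 9: 273
Plus 25 days in October

Day of year: 298


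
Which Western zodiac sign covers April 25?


Date: April 25
Conventional tropical zodiac dates: Taurus from April 20 onward; Gemini starts May 21
April 25 falls within the Taurus range

Taurus


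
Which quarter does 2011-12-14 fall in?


Month: December (month 12)
Q1: Jan-Mar, Q2: Apr-Jun, Q3: Jul-Sep, Q4: Oct-Dec

Q4


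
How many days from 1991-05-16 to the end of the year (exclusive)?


Day of year: 136 of 365
Remaining = 365 - 136

229 days


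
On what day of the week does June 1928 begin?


Target: June 1, 1928
Anchor: Jan 1, 1928. With p = 1928 - 1 = 1927: (p + p//4 - p//100 + p//400) mod 7 = (1927 + 481 - 19 + 4) mod 7 = 2393 mod 7 = 6 -> Sunday (Mon=0 ... Sun=6)
Days before June (Jan-May): 152 days
Weekday index = (6 + 152) mod 7 = 4

Friday


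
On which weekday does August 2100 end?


August 2100 has 31 days
Anchor: Jan 1, 2100. With p = 2100 - 1 = 2099: (p + p//4 - p//100 + p//400) mod 7 = (2099 + 524 - 20 + 5) mod 7 = 2608 mod 7 = 4 -> Friday (Mon=0 ... Sun=6)
Days before August (Jan-Jul): 212; August 1 index = (4 + 212) mod 7 = 6 -> Sunday
Last day offset: 31 - 1 = 30 days
Weekday index = (6 + 30) mod 7 = 1

Tuesday, August 31


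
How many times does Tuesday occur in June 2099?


June 2099 has 30 days
Anchor: Jan 1, 2099. With p = 2099 - 1 = 2098: (p + p//4 - p//100 + p//400) mod 7 = (2098 + 524 - 20 + 5) mod 7 = 2607 mod 7 = 3 -> Thursday (Mon=0 ... Sun=6)
Days before June (Jan-May): 151; June 1 index = (3 + 151) mod 7 = 0 -> Monday
First Tuesday is June 2
Tuesdays: 2, 9, 16, 23, 30

5 Tuesdays


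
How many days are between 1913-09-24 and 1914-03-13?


From 1913-09-24 to 1914-03-13
1913-09-24: days before September = 31 + 28 + 31 + 30 + 31 + 30 + 31 + 31 = 243 (1913 is not a leap year); day of year = 243 + 24 = 267
1914-03-13: days before March = 31 + 28 = 59 (1914 is not a leap year); day of year = 59 + 13 = 72
Rest of 1913: 365 - 267 = 98
Total = 98 + 72 = 170

170 days


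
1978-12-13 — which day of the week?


Date: December 13, 1978
Anchor: Jan 1, 1978. With p = 1978 - 1 = 1977: (p + p//4 - p//100 + p//400) mod 7 = (1977 + 494 - 19 + 4) mod 7 = 2456 mod 7 = 6 -> Sunday (Mon=0 ... Sun=6)
Days before December (Jan-Nov): 334; offset = 334 + 13 - 1 = 346
Weekday index = (6 + 346) mod 7 = 2

Day of the week: Wednesday


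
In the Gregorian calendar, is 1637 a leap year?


Gregorian leap year rule: divisible by 4, but not by 100, unless also by 400.
1637 is not divisible by 4 -> not a leap year

No


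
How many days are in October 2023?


October 2023

31 days


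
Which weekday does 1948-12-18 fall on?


Date: December 18, 1948
Anchor: Jan 1, 1948. With p = 1948 - 1 = 1947: (p + p//4 - p//100 + p//400) mod 7 = (1947 + 486 - 19 + 4) mod 7 = 2418 mod 7 = 3 -> Thursday (Mon=0 ... Sun=6)
Days before December (Jan-Nov): 335; offset = 335 + 18 - 1 = 352
Weekday index = (3 + 352) mod 7 = 5

Day of the week: Saturday


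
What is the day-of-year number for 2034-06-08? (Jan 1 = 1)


Date: June 8, 2034
Days in months 1 through 5: 151
Plus 8 days in June

Day of year: 159


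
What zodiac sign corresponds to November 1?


Date: November 1
Conventional tropical zodiac dates: Scorpio from October 23 onward; Sagittarius starts November 22
November 1 falls within the Scorpio range

Scorpio


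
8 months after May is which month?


May is month 5
5 + 8 = 13; wrap: 13 - 12 = 1

January


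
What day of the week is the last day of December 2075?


December 2075 has 31 days
Anchor: Jan 1, 2075. With p = 2075 - 1 = 2074: (p + p//4 - p//100 + p//400) mod 7 = (2074 + 518 - 20 + 5) mod 7 = 2577 mod 7 = 1 -> Tuesday (Mon=0 ... Sun=6)
Days before December (Jan-Nov): 334; December 1 index = (1 + 334) mod 7 = 6 -> Sunday
Last day offset: 31 - 1 = 30 days
Weekday index = (6 + 30) mod 7 = 1

Tuesday, December 31


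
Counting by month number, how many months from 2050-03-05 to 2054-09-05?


From March 2050 to September 2054
4 years * 12 = 48 months, plus 6 months = 54

54 months


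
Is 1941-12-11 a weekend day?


Anchor: Jan 1, 1941. With p = 1941 - 1 = 1940: (p + p//4 - p//100 + p//400) mod 7 = (1940 + 485 - 19 + 4) mod 7 = 2410 mod 7 = 2 -> Wednesday (Mon=0 ... Sun=6)
Day of year: 345; offset = 344
Weekday index = (2 + 344) mod 7 = 3 -> Thursday
Weekend days: Saturday, Sunday

No


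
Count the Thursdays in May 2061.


May 2061 has 31 days
Anchor: Jan 1, 2061. With p = 2061 - 1 = 2060: (p + p//4 - p//100 + p//400) mod 7 = (2060 + 515 - 20 + 5) mod 7 = 2560 mod 7 = 5 -> Saturday (Mon=0 ... Sun=6)
Days before May (Jan-Apr): 120; May 1 index = (5 + 120) mod 7 = 6 -> Sunday
First Thursday is May 5
Thursdays: 5, 12, 19, 26

4 Thursdays


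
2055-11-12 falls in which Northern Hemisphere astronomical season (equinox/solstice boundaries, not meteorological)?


Date: November 12
Astronomical Autumn (approx.; exact equinox/solstice day varies by year): September 22 to December 20
November 12 falls within the Autumn window

Autumn


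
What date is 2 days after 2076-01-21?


Start: 2076-01-21, add 2 days
January 2076 has 31 days; 21 + 2 = 23 stays within January

Result: 2076-01-23


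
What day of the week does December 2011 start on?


Target: December 1, 2011
Anchor: Jan 1, 2011. With p = 2011 - 1 = 2010: (p + p//4 - p//100 + p//400) mod 7 = (2010 + 502 - 20 + 5) mod 7 = 2497 mod 7 = 5 -> Saturday (Mon=0 ... Sun=6)
Days before December (Jan-Nov): 334 days
Weekday index = (5 + 334) mod 7 = 3

Thursday


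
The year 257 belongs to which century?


Century = (year - 1) // 100 + 1
= (257 - 1) // 100 + 1
= 256 // 100 + 1
= 2 + 1

3rd century


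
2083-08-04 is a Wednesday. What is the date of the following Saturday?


Current: Wednesday
Target: Saturday
Days ahead: 3

Next Saturday: 2083-08-07


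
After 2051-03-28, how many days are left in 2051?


Day of year: 87 of 365
Remaining = 365 - 87

278 days


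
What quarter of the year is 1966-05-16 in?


Month: May (month 5)
Q1: Jan-Mar, Q2: Apr-Jun, Q3: Jul-Sep, Q4: Oct-Dec

Q2


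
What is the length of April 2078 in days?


April 2078

30 days


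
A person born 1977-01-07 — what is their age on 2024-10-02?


Birth: 1977-01-07
Reference: 2024-10-02
Year difference: 2024 - 1977 = 47

47 years old


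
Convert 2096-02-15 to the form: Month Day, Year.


ISO 2096-02-15 parses as year=2096, month=02, day=15
Month 2 -> February

February 15, 2096


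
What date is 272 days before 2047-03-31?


Start: 2047-03-31, subtract 272 days
Back 31 days from March 31 reaches February 28, 2047 -> 241 left
February 2047 has 28 days -> back to January 31, 2047 -> 213 left
January 2047 has 31 days -> back to December 31, 2046 -> 182 left
December 2046 has 31 days -> back to November 30, 2046 -> 151 left
November 2046 has 30 days -> back to October 31, 2046 -> 121 left
October 2046 has 31 days -> back to September 30, 2046 -> 90 left
September 2046 has 30 days -> back to August 31, 2046 -> 60 left
August 2046 has 31 days -> back to July 31, 2046 -> 29 left
July 2046: 31 - 29 = 2 -> lands on July 2

Result: 2046-07-02


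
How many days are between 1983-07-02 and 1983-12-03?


From 1983-07-02 to 1983-12-03
1983-07-02: days before July = 31 + 28 + 31 + 30 + 31 + 30 = 181 (1983 is not a leap year); day of year = 181 + 2 = 183
1983-12-03: days before December = 31 + 28 + 31 + 30 + 31 + 30 + 31 + 31 + 30 + 31 + 30 = 334 (1983 is not a leap year); day of year = 334 + 3 = 337
Same year: 337 - 183 = 154

154 days


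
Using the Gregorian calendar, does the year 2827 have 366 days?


Gregorian leap year rule: divisible by 4, but not by 100, unless also by 400.
2827 is not divisible by 4 -> not a leap year

No


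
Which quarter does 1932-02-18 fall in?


Month: February (month 2)
Q1: Jan-Mar, Q2: Apr-Jun, Q3: Jul-Sep, Q4: Oct-Dec

Q1


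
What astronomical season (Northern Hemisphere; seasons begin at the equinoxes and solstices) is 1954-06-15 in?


Date: June 15
Astronomical Spring (approx.; exact equinox/solstice day varies by year): March 20 to June 20
June 15 falls within the Spring window

Spring


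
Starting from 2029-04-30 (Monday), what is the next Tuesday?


Current: Monday
Target: Tuesday
Days ahead: 1

Next Tuesday: 2029-05-01


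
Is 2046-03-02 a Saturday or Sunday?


Anchor: Jan 1, 2046. With p = 2046 - 1 = 2045: (p + p//4 - p//100 + p//400) mod 7 = (2045 + 511 - 20 + 5) mod 7 = 2541 mod 7 = 0 -> Monday (Mon=0 ... Sun=6)
Day of year: 61; offset = 60
Weekday index = (0 + 60) mod 7 = 4 -> Friday
Weekend days: Saturday, Sunday

No


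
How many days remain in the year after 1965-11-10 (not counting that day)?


Day of year: 314 of 365
Remaining = 365 - 314

51 days


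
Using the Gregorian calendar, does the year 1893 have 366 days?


Gregorian leap year rule: divisible by 4, but not by 100, unless also by 400.
1893 is not divisible by 4 -> not a leap year

No


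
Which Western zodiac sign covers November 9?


Date: November 9
Conventional tropical zodiac dates: Scorpio from October 23 onward; Sagittarius starts November 22
November 9 falls within the Scorpio range

Scorpio


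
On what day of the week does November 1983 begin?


Target: November 1, 1983
Anchor: Jan 1, 1983. With p = 1983 - 1 = 1982: (p + p//4 - p//100 + p//400) mod 7 = (1982 + 495 - 19 + 4) mod 7 = 2462 mod 7 = 5 -> Saturday (Mon=0 ... Sun=6)
Days before November (Jan-Oct): 304 days
Weekday index = (5 + 304) mod 7 = 1

Tuesday


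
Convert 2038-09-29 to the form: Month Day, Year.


ISO 2038-09-29 parses as year=2038, month=09, day=29
Month 9 -> September

September 29, 2038


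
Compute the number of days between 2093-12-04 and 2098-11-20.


From 2093-12-04 to 2098-11-20
2093-12-04: days before December = 31 + 28 + 31 + 30 + 31 + 30 + 31 + 31 + 30 + 31 + 30 = 334 (2093 is not a leap year); day of year = 334 + 4 = 338
2098-11-20: days before November = 31 + 28 + 31 + 30 + 31 + 30 + 31 + 31 + 30 + 31 = 304 (2098 is not a leap year); day of year = 304 + 20 = 324
Rest of 2093: 365 - 338 = 27
Full years 2094 (365), 2095 (365), 2096 (366), 2097 (365): 1461
Total = 27 + 1461 + 324 = 1812

1812 days


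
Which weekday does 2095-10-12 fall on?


Date: October 12, 2095
Anchor: Jan 1, 2095. With p = 2095 - 1 = 2094: (p + p//4 - p//100 + p//400) mod 7 = (2094 + 523 - 20 + 5) mod 7 = 2602 mod 7 = 5 -> Saturday (Mon=0 ... Sun=6)
Days before October (Jan-Sep): 273; offset = 273 + 12 - 1 = 284
Weekday index = (5 + 284) mod 7 = 2

Day of the week: Wednesday


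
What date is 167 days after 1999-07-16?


Start: 1999-07-16, add 167 days
July 1999 has 31 days: 31 - 16 = 15 days to July 31 -> 152 left
August 1999 has 31 days -> 121 left
September 1999 has 30 days -> 91 left
October 1999 has 31 days -> 60 left
November 1999 has 30 days -> 30 left
December 1999: 30 <= 31 -> lands on December 30

Result: 1999-12-30


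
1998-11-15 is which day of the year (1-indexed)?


Date: November 15, 1998
Days in months 1 through 10: 304
Plus 15 days in November

Day of year: 319


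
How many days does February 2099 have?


February 2099 (leap year: no)

28 days


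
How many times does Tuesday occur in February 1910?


February 1910 has 28 days
Anchor: Jan 1, 1910. With p = 1910 - 1 = 1909: (p + p//4 - p//100 + p//400) mod 7 = (1909 + 477 - 19 + 4) mod 7 = 2371 mod 7 = 5 -> Saturday (Mon=0 ... Sun=6)
Days before February (Jan): 31; February 1 index = (5 + 31) mod 7 = 1 -> Tuesday
First Tuesday is February 1
Tuesdays: 1, 8, 15, 22

4 Tuesdays


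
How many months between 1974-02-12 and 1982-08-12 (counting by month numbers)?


From February 1974 to August 1982
8 years * 12 = 96 months, plus 6 months = 102

102 months


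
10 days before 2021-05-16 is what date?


Start: 2021-05-16, subtract 10 days
16 - 10 = 6 stays within May 2021

Result: 2021-05-06


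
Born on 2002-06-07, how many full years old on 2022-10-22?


Birth: 2002-06-07
Reference: 2022-10-22
Year difference: 2022 - 2002 = 20

20 years old


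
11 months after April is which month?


April is month 4
4 + 11 = 15; wrap: 15 - 12 = 3

March


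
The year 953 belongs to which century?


Century = (year - 1) // 100 + 1
= (953 - 1) // 100 + 1
= 952 // 100 + 1
= 9 + 1

10th century


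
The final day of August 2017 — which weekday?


August 2017 has 31 days
Anchor: Jan 1, 2017. With p = 2017 - 1 = 2016: (p + p//4 - p//100 + p//400) mod 7 = (2016 + 504 - 20 + 5) mod 7 = 2505 mod 7 = 6 -> Sunday (Mon=0 ... Sun=6)
Days before August (Jan-Jul): 212; August 1 index = (6 + 212) mod 7 = 1 -> Tuesday
Last day offset: 31 - 1 = 30 days
Weekday index = (1 + 30) mod 7 = 3

Thursday, August 31


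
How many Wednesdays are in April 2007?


April 2007 has 30 days
Anchor: Jan 1, 2007. With p = 2007 - 1 = 2006: (p + p//4 - p//100 + p//400) mod 7 = (2006 + 501 - 20 + 5) mod 7 = 2492 mod 7 = 0 -> Monday (Mon=0 ... Sun=6)
Days before April (Jan-Mar): 90; April 1 index = (0 + 90) mod 7 = 6 -> Sunday
First Wednesday is April 4
Wednesdays: 4, 11, 18, 25

4 Wednesdays


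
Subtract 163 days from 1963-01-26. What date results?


Start: 1963-01-26, subtract 163 days
Back 26 days from January 26 reaches December 31, 1962 -> 137 left
December 1962 has 31 days -> back to November 30, 1962 -> 106 left
November 1962 has 30 days -> back to October 31, 1962 -> 76 left
October 1962 has 31 days -> back to September 30, 1962 -> 45 left
September 1962 has 30 days -> back to August 31, 1962 -> 15 left
August 1962: 31 - 15 = 16 -> lands on August 16

Result: 1962-08-16


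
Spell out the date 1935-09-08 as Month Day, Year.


ISO 1935-09-08 parses as year=1935, month=09, day=08
Month 9 -> September

September 8, 1935


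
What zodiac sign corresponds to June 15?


Date: June 15
Conventional tropical zodiac dates: Gemini from May 21 onward; Cancer starts June 21
June 15 falls within the Gemini range

Gemini


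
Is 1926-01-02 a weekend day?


Anchor: Jan 1, 1926. With p = 1926 - 1 = 1925: (p + p//4 - p//100 + p//400) mod 7 = (1925 + 481 - 19 + 4) mod 7 = 2391 mod 7 = 4 -> Friday (Mon=0 ... Sun=6)
Day of year: 2; offset = 1
Weekday index = (4 + 1) mod 7 = 5 -> Saturday
Weekend days: Saturday, Sunday

Yes


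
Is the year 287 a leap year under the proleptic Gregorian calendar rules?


Gregorian leap year rule: divisible by 4, but not by 100, unless also by 400.
287 is not divisible by 4 -> not a leap year

No


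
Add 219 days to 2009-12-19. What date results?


Start: 2009-12-19, add 219 days
December 2009 has 31 days: 31 - 19 = 12 days to December 31 -> 207 left
January 2010 has 31 days -> 176 left
February 2010 has 28 days -> 148 left
March 2010 has 31 days -> 117 left
April 2010 has 30 days -> 87 left
May 2010 has 31 days -> 56 left
June 2010 has 30 days -> 26 left
July 2010: 26 <= 31 -> lands on July 26

Result: 2010-07-26


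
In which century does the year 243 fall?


Century = (year - 1) // 100 + 1
= (243 - 1) // 100 + 1
= 242 // 100 + 1
= 2 + 1

3rd century


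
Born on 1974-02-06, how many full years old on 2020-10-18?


Birth: 1974-02-06
Reference: 2020-10-18
Year difference: 2020 - 1974 = 46

46 years old


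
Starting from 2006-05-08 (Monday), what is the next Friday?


Current: Monday
Target: Friday
Days ahead: 4

Next Friday: 2006-05-12


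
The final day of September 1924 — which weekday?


September 1924 has 30 days
Anchor: Jan 1, 1924. With p = 1924 - 1 = 1923: (p + p//4 - p//100 + p//400) mod 7 = (1923 + 480 - 19 + 4) mod 7 = 2388 mod 7 = 1 -> Tuesday (Mon=0 ... Sun=6)
Days before September (Jan-Aug): 244; September 1 index = (1 + 244) mod 7 = 0 -> Monday
Last day offset: 30 - 1 = 29 days
Weekday index = (0 + 29) mod 7 = 1

Tuesday, September 30


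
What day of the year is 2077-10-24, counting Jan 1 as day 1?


Date: October 24, 2077
Days in months 1 through 9: 273
Plus 24 days in October

Day of year: 297


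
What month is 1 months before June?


June is month 6
6 - 1 = 5

May


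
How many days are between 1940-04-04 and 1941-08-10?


From 1940-04-04 to 1941-08-10
1940-04-04: days before April = 31 + 29 + 31 = 91 (1940 is a leap year); day of year = 91 + 4 = 95
1941-08-10: days before August = 31 + 28 + 31 + 30 + 31 + 30 + 31 = 212 (1941 is not a leap year); day of year = 212 + 10 = 222
Rest of 1940: 366 - 95 = 271
Total = 271 + 222 = 493

493 days


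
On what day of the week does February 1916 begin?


Target: February 1, 1916
Anchor: Jan 1, 1916. With p = 1916 - 1 = 1915: (p + p//4 - p//100 + p//400) mod 7 = (1915 + 478 - 19 + 4) mod 7 = 2378 mod 7 = 5 -> Saturday (Mon=0 ... Sun=6)
Days before February (Jan): 31 days
Weekday index = (5 + 31) mod 7 = 1

Tuesday


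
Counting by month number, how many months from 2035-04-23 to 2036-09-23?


From April 2035 to September 2036
1 year * 12 = 12 months, plus 5 months = 17

17 months


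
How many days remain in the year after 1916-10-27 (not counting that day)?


Day of year: 301 of 366
Remaining = 366 - 301

65 days


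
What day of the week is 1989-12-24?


Date: December 24, 1989
Anchor: Jan 1, 1989. With p = 1989 - 1 = 1988: (p + p//4 - p//100 + p//400) mod 7 = (1988 + 497 - 19 + 4) mod 7 = 2470 mod 7 = 6 -> Sunday (Mon=0 ... Sun=6)
Days before December (Jan-Nov): 334; offset = 334 + 24 - 1 = 357
Weekday index = (6 + 357) mod 7 = 6

Day of the week: Sunday


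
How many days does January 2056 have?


January 2056

31 days


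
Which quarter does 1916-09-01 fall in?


Month: September (month 9)
Q1: Jan-Mar, Q2: Apr-Jun, Q3: Jul-Sep, Q4: Oct-Dec

Q3


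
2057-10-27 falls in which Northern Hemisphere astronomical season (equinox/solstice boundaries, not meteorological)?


Date: October 27
Astronomical Autumn (approx.; exact equinox/solstice day varies by year): September 22 to December 20
October 27 falls within the Autumn window

Autumn


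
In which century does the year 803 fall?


Century = (year - 1) // 100 + 1
= (803 - 1) // 100 + 1
= 802 // 100 + 1
= 8 + 1

9th century


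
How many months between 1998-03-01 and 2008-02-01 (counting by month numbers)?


From March 1998 to February 2008
10 years * 12 = 120 months, minus 1 month = 119

119 months


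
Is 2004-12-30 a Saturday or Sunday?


Anchor: Jan 1, 2004. With p = 2004 - 1 = 2003: (p + p//4 - p//100 + p//400) mod 7 = (2003 + 500 - 20 + 5) mod 7 = 2488 mod 7 = 3 -> Thursday (Mon=0 ... Sun=6)
Day of year: 365; offset = 364
Weekday index = (3 + 364) mod 7 = 3 -> Thursday
Weekend days: Saturday, Sunday

No


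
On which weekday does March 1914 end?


March 1914 has 31 days
Anchor: Jan 1, 1914. With p = 1914 - 1 = 1913: (p + p//4 - p//100 + p//400) mod 7 = (1913 + 478 - 19 + 4) mod 7 = 2376 mod 7 = 3 -> Thursday (Mon=0 ... Sun=6)
Days before March (Jan-Feb): 59; March 1 index = (3 + 59) mod 7 = 6 -> Sunday
Last day offset: 31 - 1 = 30 days
Weekday index = (6 + 30) mod 7 = 1

Tuesday, March 31


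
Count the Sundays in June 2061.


June 2061 has 30 days
Anchor: Jan 1, 2061. With p = 2061 - 1 = 2060: (p + p//4 - p//100 + p//400) mod 7 = (2060 + 515 - 20 + 5) mod 7 = 2560 mod 7 = 5 -> Saturday (Mon=0 ... Sun=6)
Days before June (Jan-May): 151; June 1 index = (5 + 151) mod 7 = 2 -> Wednesday
First Sunday is June 5
Sundays: 5, 12, 19, 26

4 Sundays


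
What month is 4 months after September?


September is month 9
9 + 4 = 13; wrap: 13 - 12 = 1

January


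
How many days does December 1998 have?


December 1998

31 days


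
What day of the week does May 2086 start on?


Target: May 1, 2086
Anchor: Jan 1, 2086. With p = 2086 - 1 = 2085: (p + p//4 - p//100 + p//400) mod 7 = (2085 + 521 - 20 + 5) mod 7 = 2591 mod 7 = 1 -> Tuesday (Mon=0 ... Sun=6)
Days before May (Jan-Apr): 120 days
Weekday index = (1 + 120) mod 7 = 2

Wednesday


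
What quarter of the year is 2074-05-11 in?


Month: May (month 5)
Q1: Jan-Mar, Q2: Apr-Jun, Q3: Jul-Sep, Q4: Oct-Dec

Q2


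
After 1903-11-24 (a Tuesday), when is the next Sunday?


Current: Tuesday
Target: Sunday
Days ahead: 5

Next Sunday: 1903-11-29


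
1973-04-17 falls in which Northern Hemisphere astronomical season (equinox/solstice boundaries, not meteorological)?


Date: April 17
Astronomical Spring (approx.; exact equinox/solstice day varies by year): March 20 to June 20
April 17 falls within the Spring window

Spring
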